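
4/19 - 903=-902.79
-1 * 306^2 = -93636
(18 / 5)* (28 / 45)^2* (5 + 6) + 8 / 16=35621 / 2250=15.83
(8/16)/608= 1/1216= 0.00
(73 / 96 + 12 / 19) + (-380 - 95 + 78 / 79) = -68102747 / 144096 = -472.62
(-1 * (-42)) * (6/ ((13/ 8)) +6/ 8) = 4851/ 26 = 186.58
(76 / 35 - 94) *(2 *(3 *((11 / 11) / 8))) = -4821 / 70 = -68.87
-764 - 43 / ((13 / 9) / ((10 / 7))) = -73394 / 91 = -806.53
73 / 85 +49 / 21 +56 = 15094 / 255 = 59.19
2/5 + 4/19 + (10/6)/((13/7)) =5587/3705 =1.51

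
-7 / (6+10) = -7 / 16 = -0.44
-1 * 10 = -10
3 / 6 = 1 / 2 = 0.50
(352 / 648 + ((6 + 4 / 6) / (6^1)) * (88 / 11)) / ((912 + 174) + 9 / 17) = 0.01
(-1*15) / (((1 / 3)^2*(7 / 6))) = -810 / 7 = -115.71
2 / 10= 1 / 5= 0.20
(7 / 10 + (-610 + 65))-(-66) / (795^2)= -229340761 / 421350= -544.30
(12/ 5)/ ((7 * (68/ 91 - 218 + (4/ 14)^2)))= -546/ 345845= -0.00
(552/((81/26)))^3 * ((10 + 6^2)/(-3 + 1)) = -2518264532992/19683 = -127941092.97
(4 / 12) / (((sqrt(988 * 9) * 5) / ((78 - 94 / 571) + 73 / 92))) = 4130531 * sqrt(247) / 1167786360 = 0.06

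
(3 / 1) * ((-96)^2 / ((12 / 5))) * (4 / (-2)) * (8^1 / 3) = -61440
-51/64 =-0.80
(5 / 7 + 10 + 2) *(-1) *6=-534 / 7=-76.29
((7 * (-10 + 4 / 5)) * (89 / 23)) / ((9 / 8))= -9968 / 45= -221.51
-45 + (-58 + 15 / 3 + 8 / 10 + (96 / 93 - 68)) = -25446 / 155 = -164.17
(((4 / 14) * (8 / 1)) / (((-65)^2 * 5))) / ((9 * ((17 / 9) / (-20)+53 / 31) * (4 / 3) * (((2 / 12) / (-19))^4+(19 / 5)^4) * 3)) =2094310598400 / 234686400950604749419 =0.00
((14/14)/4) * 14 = 7/2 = 3.50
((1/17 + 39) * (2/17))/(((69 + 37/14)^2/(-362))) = -94224256/290736601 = -0.32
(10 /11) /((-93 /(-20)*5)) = 0.04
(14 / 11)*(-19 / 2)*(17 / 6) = -2261 / 66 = -34.26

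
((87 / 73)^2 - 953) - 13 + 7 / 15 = -964.11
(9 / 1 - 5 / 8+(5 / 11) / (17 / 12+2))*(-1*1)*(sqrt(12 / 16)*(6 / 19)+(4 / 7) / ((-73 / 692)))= 10621162 / 230461 - 92091*sqrt(3) / 68552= 43.76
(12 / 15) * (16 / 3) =64 / 15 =4.27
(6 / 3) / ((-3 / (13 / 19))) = -26 / 57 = -0.46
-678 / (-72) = 113 / 12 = 9.42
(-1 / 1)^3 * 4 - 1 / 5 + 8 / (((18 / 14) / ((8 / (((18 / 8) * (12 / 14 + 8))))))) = -21371 / 12555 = -1.70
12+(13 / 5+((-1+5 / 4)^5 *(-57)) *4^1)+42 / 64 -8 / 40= 14.83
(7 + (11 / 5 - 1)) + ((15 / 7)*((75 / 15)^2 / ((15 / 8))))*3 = 3287 / 35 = 93.91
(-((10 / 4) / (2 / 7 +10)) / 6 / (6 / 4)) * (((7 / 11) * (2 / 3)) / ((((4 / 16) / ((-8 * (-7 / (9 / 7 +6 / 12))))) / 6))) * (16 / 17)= -614656 / 75735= -8.12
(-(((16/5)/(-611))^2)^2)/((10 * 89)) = -32768/38761883264528125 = -0.00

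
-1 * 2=-2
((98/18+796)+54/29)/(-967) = -0.83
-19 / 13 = -1.46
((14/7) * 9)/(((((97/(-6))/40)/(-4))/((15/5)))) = 534.43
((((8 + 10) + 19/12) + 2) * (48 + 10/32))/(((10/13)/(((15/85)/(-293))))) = -2602691/3187840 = -0.82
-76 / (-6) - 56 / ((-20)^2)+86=14779 / 150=98.53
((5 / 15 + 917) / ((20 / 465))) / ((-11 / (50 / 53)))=-1066400 / 583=-1829.16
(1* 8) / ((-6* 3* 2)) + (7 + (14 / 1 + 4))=223 / 9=24.78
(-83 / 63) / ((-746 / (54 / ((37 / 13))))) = 3237 / 96607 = 0.03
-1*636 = -636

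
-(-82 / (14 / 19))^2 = -606841 / 49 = -12384.51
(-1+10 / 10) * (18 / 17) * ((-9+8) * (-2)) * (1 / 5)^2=0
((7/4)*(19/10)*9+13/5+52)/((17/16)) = 6762/85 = 79.55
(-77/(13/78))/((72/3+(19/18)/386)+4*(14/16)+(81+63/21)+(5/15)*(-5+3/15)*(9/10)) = -80249400/19117897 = -4.20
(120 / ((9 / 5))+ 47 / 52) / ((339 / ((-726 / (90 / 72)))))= -2550922 / 22035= -115.77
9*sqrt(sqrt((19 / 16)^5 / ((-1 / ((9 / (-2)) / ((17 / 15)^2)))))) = 513*19^(1 / 4)*2^(3 / 4)*sqrt(85) / 1088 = 15.26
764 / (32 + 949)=764 / 981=0.78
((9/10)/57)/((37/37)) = 0.02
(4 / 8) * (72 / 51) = 12 / 17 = 0.71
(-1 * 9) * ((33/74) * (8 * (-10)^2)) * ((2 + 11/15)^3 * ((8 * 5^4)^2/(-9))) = 60650480000000/333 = 182133573573.57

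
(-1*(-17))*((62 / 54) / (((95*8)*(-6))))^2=16337 / 15158534400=0.00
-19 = -19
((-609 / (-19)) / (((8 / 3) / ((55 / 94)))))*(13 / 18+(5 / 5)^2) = 346115 / 28576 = 12.11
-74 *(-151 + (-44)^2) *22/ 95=-581196/ 19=-30589.26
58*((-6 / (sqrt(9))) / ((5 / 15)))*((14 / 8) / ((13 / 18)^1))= -10962 / 13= -843.23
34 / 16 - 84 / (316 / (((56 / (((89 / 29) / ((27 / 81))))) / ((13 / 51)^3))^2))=-866231826069128425 / 24163353384248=-35848.99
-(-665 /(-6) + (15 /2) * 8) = -1025 /6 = -170.83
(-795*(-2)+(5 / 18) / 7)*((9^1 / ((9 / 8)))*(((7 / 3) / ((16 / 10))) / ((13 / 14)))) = 7012075 / 351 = 19977.42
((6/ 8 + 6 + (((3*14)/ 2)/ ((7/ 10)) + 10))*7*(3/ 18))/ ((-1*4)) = -1309/ 96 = -13.64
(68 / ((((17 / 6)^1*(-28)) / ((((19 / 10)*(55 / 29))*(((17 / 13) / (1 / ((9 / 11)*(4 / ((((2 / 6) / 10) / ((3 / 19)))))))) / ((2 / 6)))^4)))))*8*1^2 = -17892539594091786240000 / 52930781410507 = -338036566.20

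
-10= -10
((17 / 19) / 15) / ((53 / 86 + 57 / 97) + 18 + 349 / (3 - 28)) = 709070 / 62336169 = 0.01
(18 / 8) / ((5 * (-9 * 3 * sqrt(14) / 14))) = -sqrt(14) / 60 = -0.06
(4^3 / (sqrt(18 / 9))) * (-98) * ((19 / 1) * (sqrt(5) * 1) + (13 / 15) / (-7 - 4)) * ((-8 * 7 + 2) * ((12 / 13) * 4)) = -2709504 * sqrt(2) / 55 + 154441728 * sqrt(10) / 13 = 37498609.54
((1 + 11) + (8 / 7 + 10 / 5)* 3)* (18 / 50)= 54 / 7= 7.71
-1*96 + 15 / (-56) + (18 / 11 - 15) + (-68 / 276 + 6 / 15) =-23266237 / 212520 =-109.48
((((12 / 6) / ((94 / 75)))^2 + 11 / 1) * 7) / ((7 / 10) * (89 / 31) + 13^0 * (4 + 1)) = 64935080 / 4800157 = 13.53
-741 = -741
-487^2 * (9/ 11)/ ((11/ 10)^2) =-213452100/ 1331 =-160369.72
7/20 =0.35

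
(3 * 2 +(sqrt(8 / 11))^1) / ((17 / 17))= 2 * sqrt(22) / 11 +6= 6.85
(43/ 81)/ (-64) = -43/ 5184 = -0.01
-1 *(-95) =95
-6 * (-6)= 36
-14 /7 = -2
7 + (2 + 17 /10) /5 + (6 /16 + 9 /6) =1923 /200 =9.62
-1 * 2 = -2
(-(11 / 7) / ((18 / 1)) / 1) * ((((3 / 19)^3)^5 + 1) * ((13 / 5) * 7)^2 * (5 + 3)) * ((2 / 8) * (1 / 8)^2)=-98776003019973736295839 / 109304114615098547752800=-0.90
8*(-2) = -16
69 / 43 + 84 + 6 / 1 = 91.60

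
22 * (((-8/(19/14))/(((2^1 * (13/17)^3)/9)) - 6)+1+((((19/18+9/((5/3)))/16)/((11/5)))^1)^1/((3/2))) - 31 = -13013746429/9016488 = -1443.33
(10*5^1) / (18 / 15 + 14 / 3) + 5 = 595 / 44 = 13.52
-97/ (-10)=97/ 10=9.70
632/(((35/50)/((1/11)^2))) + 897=766079/847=904.46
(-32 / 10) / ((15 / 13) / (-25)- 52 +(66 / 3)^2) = -208 / 28077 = -0.01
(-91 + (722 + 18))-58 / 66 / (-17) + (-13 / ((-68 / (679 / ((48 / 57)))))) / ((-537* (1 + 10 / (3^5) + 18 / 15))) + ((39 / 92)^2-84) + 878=1908528119873801 / 1322516623296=1443.10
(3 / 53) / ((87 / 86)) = 86 / 1537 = 0.06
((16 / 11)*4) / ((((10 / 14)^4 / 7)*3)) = 1075648 / 20625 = 52.15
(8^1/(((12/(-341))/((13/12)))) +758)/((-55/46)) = -211853/495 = -427.99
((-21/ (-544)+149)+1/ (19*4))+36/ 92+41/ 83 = 2958471331/ 19731424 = 149.94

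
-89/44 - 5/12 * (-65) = 827/33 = 25.06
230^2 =52900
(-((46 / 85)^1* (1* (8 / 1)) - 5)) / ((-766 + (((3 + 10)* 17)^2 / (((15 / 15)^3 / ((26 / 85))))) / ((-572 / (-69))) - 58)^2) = 7260 / 10358470787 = 0.00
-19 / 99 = -0.19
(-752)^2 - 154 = 565350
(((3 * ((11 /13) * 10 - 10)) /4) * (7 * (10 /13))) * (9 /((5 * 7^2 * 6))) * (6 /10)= -27 /1183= -0.02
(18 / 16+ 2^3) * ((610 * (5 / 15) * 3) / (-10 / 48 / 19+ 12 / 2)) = 2538210 / 2731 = 929.41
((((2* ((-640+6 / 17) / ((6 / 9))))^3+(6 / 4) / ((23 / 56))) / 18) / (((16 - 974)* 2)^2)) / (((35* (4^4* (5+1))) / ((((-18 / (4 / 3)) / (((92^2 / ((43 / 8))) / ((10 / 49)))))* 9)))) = 77252147251960311 / 2466410364125772775424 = 0.00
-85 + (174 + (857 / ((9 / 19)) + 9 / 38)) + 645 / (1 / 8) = 2413993 / 342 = 7058.46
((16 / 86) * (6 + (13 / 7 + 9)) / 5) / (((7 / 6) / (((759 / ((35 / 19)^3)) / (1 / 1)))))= 29486676384 / 451688125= 65.28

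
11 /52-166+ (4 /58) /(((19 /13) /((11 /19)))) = -90238377 /544388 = -165.76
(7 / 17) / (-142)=-7 / 2414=-0.00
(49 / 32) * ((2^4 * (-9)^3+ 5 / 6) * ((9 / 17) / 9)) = -3428971 / 3264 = -1050.54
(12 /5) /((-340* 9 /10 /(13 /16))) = -13 /2040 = -0.01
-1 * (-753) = 753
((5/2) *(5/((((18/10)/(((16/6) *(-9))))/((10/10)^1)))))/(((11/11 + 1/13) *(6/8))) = -13000/63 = -206.35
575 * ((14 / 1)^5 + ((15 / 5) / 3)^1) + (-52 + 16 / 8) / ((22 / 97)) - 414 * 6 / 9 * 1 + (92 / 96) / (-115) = 408208519669 / 1320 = 309248878.54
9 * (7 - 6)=9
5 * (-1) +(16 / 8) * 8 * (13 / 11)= 153 / 11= 13.91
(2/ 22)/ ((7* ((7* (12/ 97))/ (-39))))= -1261/ 2156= -0.58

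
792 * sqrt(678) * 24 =19008 * sqrt(678) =494938.54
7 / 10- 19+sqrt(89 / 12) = -183 / 10+sqrt(267) / 6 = -15.58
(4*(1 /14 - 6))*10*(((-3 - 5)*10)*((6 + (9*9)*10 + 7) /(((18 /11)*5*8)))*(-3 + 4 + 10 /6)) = 120223840 /189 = 636104.97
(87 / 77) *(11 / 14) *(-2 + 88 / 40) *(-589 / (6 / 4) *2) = -34162 / 245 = -139.44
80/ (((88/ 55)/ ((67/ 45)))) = 670/ 9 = 74.44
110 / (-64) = -55 / 32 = -1.72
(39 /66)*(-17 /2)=-221 /44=-5.02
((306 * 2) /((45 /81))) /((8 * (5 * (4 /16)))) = 2754 /25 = 110.16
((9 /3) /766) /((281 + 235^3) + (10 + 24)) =3 /9941293540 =0.00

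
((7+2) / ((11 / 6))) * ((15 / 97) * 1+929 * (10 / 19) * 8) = 389303550 / 20273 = 19203.06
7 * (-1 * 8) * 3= -168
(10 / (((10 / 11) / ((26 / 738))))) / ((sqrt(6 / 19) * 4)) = 143 * sqrt(114) / 8856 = 0.17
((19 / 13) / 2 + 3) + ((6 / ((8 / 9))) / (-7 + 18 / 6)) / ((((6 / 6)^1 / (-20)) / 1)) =1949 / 52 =37.48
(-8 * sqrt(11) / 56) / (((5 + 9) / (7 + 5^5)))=-1566 * sqrt(11) / 49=-106.00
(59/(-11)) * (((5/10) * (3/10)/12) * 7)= -413/880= -0.47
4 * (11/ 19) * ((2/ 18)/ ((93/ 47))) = 2068/ 15903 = 0.13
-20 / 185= -4 / 37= -0.11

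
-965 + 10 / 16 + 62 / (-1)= -8211 / 8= -1026.38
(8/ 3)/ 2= 4/ 3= 1.33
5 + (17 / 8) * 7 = 159 / 8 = 19.88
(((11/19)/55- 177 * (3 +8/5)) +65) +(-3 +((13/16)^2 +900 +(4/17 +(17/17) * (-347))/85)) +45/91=92667626413/639591680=144.89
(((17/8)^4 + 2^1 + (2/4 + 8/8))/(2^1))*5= 489285/8192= 59.73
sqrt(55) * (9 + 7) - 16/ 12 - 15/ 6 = -23/ 6 + 16 * sqrt(55) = 114.83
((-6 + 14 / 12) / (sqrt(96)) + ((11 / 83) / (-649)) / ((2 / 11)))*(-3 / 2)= 33 / 19588 + 29*sqrt(6) / 96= 0.74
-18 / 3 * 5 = -30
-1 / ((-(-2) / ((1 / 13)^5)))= -1 / 742586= -0.00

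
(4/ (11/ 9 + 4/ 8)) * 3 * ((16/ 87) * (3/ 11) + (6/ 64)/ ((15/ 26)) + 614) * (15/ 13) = 4938.09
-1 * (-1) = 1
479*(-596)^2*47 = 7996977808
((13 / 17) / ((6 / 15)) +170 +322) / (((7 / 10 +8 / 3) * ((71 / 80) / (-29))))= -584396400 / 121907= -4793.79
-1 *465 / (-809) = 465 / 809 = 0.57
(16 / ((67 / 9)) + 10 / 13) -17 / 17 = 1671 / 871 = 1.92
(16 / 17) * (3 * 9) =432 / 17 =25.41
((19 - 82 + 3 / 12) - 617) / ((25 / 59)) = -160421 / 100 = -1604.21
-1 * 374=-374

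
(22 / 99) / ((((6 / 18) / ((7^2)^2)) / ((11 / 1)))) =52822 / 3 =17607.33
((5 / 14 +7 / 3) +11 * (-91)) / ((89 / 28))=-83858 / 267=-314.07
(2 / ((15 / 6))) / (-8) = -0.10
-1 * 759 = -759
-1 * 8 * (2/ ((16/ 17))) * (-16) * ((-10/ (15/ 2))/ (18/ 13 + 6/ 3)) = -3536/ 33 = -107.15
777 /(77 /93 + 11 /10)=722610 /1793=403.02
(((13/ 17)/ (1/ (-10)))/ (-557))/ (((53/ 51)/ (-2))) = -780/ 29521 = -0.03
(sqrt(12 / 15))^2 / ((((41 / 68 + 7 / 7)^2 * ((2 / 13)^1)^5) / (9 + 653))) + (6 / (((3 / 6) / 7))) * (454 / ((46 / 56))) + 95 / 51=169883409818369 / 69682065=2437978.98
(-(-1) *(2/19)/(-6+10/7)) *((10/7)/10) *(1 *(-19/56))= 1/896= 0.00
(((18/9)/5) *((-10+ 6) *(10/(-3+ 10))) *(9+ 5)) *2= -64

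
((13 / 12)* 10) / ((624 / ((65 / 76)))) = 325 / 21888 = 0.01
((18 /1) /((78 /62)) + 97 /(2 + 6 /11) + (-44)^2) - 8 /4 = 1986.41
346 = 346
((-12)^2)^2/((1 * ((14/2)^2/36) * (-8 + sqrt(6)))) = -2985984/1421 - 373248 * sqrt(6)/1421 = -2744.72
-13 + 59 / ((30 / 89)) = 4861 / 30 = 162.03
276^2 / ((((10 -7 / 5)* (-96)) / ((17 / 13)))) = -134895 / 1118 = -120.66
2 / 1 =2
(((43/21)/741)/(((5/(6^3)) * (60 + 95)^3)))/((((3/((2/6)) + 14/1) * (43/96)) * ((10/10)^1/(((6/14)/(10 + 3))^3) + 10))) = 62208/558171531528235625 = 0.00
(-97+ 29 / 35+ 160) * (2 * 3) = 13404 / 35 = 382.97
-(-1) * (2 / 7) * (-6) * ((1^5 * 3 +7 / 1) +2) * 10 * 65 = -93600 / 7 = -13371.43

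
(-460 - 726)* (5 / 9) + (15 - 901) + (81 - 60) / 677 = -9412819 / 6093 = -1544.86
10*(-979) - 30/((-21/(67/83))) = -5687320/581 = -9788.85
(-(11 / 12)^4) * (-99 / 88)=14641 / 18432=0.79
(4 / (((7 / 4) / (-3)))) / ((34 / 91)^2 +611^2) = -56784 / 3091472357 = -0.00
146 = 146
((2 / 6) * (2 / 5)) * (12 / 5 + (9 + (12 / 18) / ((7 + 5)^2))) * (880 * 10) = 1083896 / 81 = 13381.43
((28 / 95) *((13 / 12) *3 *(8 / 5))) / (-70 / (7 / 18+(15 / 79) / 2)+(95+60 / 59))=-7387744 / 234571625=-0.03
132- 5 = 127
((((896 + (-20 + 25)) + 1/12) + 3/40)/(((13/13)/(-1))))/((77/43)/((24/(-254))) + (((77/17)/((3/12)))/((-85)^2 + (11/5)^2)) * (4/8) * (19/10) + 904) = -1.02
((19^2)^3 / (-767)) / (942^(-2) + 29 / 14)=-292227748033788 / 9868824095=-29611.20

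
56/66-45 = -1457/33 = -44.15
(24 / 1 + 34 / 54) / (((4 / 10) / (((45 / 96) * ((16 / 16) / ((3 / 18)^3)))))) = 49875 / 8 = 6234.38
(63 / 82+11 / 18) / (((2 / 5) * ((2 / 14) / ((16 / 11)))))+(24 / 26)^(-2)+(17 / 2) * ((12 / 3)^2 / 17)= 958697 / 21648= 44.29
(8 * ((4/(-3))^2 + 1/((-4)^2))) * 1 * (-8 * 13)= -13780/9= -1531.11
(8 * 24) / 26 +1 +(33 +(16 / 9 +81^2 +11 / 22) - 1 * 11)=1542917 / 234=6593.66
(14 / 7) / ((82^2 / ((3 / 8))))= 3 / 26896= 0.00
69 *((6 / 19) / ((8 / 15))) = 3105 / 76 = 40.86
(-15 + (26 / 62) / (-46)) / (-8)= 21403 / 11408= 1.88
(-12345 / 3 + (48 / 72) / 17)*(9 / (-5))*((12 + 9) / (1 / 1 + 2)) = 51848.51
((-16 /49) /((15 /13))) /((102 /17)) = -104 /2205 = -0.05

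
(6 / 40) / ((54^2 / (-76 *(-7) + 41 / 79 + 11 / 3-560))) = -1411 / 1151820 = -0.00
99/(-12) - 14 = -89/4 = -22.25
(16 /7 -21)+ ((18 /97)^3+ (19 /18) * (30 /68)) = -23775017611 /1303297044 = -18.24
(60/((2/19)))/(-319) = -1.79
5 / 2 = 2.50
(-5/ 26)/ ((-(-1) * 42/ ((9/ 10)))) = -3/ 728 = -0.00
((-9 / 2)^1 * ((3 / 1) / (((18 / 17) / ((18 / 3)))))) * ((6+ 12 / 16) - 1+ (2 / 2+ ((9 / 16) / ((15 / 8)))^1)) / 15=-7191 / 200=-35.96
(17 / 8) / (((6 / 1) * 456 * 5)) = 17 / 109440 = 0.00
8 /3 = 2.67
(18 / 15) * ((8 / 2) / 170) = 12 / 425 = 0.03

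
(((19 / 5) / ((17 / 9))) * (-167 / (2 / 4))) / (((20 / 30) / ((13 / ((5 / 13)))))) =-14478399 / 425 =-34066.82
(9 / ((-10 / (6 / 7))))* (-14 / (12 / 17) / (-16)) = -153 / 160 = -0.96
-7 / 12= -0.58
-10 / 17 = -0.59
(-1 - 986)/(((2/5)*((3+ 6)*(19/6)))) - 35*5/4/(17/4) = -96.87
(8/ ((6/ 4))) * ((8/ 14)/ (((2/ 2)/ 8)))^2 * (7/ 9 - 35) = -720896/ 189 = -3814.26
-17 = -17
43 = 43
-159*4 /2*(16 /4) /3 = -424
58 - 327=-269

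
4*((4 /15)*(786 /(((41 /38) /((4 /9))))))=637184 /1845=345.36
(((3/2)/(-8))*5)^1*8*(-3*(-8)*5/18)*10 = -500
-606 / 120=-101 / 20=-5.05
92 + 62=154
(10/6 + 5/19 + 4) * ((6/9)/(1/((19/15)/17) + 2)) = 676/2637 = 0.26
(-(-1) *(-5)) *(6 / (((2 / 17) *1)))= -255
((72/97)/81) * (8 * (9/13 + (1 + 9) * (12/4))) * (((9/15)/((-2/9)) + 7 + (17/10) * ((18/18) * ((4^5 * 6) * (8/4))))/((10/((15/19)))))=3711.53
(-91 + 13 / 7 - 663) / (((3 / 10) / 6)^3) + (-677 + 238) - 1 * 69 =-42123556 / 7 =-6017650.86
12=12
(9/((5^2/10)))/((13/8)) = 144/65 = 2.22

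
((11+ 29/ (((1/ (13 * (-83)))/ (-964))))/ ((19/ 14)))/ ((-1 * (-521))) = 422303490/ 9899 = 42661.23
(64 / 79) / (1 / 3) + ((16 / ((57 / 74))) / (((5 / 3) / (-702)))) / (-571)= 76077312 / 4285355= 17.75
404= 404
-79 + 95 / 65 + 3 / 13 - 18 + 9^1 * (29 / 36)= -4579 / 52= -88.06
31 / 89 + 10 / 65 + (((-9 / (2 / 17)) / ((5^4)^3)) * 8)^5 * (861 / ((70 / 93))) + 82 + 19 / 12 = 5062976947411979011803850874006456710058508895759 / 60212251851154974247037898749113082885742187500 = 84.09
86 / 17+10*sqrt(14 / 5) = 86 / 17+2*sqrt(70) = 21.79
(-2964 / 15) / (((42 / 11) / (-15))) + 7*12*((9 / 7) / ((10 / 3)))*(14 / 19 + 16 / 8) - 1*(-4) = 577858 / 665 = 868.96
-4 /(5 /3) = -12 /5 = -2.40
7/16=0.44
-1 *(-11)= 11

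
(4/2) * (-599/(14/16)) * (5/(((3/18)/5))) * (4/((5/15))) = -17251200/7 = -2464457.14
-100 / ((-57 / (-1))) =-100 / 57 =-1.75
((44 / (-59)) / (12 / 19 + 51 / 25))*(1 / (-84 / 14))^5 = 5225 / 145549224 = 0.00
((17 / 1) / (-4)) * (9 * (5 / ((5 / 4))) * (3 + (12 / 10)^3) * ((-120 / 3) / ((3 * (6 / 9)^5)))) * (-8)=-14648526 / 25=-585941.04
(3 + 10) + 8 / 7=99 / 7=14.14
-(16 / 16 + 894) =-895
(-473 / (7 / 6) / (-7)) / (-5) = -2838 / 245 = -11.58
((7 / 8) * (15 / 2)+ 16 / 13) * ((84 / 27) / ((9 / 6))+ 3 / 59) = 5487085 / 331344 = 16.56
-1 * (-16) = 16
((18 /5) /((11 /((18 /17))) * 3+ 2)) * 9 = 972 /995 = 0.98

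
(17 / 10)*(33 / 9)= 187 / 30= 6.23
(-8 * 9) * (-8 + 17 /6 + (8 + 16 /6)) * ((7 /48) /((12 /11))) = -847 /16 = -52.94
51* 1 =51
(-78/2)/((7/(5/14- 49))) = 26559/98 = 271.01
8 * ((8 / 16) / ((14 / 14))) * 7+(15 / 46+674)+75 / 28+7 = 458531 / 644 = 712.00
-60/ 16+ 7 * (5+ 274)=1949.25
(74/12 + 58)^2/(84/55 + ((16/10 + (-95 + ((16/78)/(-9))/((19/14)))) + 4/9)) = -6040909875/134166388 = -45.03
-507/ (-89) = 507/ 89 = 5.70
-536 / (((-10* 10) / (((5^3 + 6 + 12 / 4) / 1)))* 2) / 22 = 4489 / 275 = 16.32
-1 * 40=-40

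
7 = 7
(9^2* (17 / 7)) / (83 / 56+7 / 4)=11016 / 181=60.86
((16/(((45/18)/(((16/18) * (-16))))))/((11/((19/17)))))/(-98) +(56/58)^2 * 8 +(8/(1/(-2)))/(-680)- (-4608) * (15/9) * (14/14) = 2665849334294/346773735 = 7687.58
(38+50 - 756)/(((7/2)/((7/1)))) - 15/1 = -1351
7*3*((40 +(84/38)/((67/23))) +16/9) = 3411394/3819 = 893.27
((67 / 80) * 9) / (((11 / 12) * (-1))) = -1809 / 220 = -8.22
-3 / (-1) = 3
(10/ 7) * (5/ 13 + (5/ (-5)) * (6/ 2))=-340/ 91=-3.74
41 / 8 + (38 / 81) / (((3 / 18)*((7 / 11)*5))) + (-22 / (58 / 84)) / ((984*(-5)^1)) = 54078049 / 8988840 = 6.02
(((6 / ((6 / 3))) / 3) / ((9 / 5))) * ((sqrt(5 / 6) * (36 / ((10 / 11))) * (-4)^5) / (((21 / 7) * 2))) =-5632 * sqrt(30) / 9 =-3427.53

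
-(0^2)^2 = 0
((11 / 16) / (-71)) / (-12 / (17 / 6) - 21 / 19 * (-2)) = 3553 / 742944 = 0.00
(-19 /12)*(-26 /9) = 247 /54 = 4.57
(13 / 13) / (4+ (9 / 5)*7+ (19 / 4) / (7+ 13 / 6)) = 110 / 1883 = 0.06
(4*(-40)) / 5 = -32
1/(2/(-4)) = -2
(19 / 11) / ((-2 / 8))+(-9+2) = -153 / 11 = -13.91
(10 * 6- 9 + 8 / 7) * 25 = 9125 / 7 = 1303.57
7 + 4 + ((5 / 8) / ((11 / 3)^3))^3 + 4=18109040727255 / 1207269217792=15.00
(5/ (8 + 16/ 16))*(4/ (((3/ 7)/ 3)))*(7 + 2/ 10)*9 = 1008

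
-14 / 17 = -0.82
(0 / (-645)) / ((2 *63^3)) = 0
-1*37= -37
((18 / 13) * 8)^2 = 20736 / 169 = 122.70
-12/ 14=-0.86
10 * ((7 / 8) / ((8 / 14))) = 245 / 16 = 15.31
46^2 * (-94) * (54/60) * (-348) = 311483664/5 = 62296732.80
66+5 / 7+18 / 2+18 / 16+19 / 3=13973 / 168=83.17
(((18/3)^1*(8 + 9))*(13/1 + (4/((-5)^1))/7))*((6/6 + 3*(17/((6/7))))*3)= 8349363/35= 238553.23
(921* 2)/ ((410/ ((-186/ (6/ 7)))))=-199857/ 205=-974.91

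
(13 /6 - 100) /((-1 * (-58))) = -587 /348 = -1.69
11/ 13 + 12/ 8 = 61/ 26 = 2.35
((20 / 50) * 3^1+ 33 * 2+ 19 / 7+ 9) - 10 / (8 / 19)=7723 / 140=55.16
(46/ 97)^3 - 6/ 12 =-718001/ 1825346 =-0.39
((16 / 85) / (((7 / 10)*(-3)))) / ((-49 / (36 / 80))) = 24 / 29155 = 0.00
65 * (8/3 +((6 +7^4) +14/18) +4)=1412450/9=156938.89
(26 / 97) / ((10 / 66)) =858 / 485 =1.77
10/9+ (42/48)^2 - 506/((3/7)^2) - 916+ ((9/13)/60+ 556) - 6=-116775383/37440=-3119.00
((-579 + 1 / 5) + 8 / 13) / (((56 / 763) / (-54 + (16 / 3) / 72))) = 57350132 / 135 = 424815.79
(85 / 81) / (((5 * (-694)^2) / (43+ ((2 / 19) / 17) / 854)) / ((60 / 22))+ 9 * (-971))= 1867042 / 20986980809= 0.00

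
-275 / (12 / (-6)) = 275 / 2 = 137.50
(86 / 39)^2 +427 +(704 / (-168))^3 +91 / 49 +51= 643470449 / 1565109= 411.13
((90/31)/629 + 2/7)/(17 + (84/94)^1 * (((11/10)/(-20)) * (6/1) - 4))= 93125800/4211764501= 0.02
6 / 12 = 1 / 2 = 0.50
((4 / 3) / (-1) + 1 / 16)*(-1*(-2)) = -61 / 24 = -2.54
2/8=0.25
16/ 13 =1.23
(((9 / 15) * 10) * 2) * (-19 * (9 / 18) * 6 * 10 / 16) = -855 / 2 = -427.50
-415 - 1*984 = -1399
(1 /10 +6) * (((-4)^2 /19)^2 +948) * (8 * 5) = 83566096 /361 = 231485.03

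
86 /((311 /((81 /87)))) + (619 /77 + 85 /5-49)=-16461261 /694463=-23.70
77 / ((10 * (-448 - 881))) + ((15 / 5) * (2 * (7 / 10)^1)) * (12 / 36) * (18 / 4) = 8365 / 1329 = 6.29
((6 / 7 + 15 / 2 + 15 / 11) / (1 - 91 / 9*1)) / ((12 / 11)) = -0.98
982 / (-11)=-982 / 11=-89.27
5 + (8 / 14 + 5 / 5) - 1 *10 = -24 / 7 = -3.43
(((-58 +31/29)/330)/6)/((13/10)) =-127/5742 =-0.02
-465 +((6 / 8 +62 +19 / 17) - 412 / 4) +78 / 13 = -33873 / 68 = -498.13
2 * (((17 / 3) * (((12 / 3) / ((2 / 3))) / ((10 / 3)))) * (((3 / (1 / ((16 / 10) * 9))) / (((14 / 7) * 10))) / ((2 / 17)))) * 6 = 280908 / 125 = 2247.26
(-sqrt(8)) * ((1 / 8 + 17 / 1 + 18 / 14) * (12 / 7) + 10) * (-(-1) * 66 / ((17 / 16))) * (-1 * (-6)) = -25806528 * sqrt(2) / 833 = -43812.66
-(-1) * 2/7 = 2/7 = 0.29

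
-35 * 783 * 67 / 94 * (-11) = 20197485 / 94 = 214866.86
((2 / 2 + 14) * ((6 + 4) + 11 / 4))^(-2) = 16 / 585225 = 0.00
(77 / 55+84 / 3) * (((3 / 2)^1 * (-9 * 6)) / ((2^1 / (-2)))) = 11907 / 5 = 2381.40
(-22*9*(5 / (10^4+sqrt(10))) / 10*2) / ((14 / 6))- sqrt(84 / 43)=-2*sqrt(903) / 43- 66000 / 7777777+33*sqrt(10) / 38888885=-1.41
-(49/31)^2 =-2401/961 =-2.50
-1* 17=-17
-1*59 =-59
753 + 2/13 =9791/13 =753.15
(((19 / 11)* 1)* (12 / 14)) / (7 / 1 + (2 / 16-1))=912 / 3773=0.24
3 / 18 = 1 / 6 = 0.17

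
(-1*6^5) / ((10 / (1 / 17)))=-3888 / 85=-45.74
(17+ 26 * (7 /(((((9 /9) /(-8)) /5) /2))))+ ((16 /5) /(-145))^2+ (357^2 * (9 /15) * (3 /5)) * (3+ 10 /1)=305870817206 /525625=581918.32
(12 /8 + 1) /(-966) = -5 /1932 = -0.00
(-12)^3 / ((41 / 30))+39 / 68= -1263.82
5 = 5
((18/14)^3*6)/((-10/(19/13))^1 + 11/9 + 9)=373977/99127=3.77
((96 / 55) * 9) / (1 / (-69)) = -59616 / 55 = -1083.93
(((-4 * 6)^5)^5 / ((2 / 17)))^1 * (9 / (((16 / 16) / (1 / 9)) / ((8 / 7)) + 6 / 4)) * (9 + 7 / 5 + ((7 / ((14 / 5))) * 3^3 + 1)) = -2576073308384571978417916290516513718272 / 125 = -20608586467076575827343330000000000000.00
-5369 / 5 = -1073.80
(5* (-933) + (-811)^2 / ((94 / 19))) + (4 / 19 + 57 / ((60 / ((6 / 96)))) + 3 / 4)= 36657186007 / 285760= 128279.63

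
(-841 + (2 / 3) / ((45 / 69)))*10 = -75598 / 9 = -8399.78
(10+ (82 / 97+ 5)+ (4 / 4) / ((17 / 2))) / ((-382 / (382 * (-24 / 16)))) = 78969 / 3298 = 23.94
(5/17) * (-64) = -320/17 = -18.82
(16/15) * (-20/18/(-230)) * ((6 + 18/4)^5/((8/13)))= 1966419/1840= 1068.71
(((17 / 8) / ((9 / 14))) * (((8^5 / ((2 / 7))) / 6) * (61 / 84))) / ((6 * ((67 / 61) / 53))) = 6007896832 / 16281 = 369012.77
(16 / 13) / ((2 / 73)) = 584 / 13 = 44.92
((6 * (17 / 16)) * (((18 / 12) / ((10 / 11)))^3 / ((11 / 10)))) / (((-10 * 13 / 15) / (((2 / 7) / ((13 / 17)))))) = -1.12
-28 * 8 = -224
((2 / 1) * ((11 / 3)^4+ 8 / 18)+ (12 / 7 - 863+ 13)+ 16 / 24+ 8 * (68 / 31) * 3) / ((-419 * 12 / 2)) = 3801719 / 22094289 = 0.17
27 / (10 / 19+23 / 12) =6156 / 557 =11.05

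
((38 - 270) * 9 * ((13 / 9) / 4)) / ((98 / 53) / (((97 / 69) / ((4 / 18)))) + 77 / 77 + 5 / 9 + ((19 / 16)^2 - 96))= 8931027456 / 1098516347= 8.13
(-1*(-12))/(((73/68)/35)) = 28560/73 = 391.23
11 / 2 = 5.50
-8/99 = -0.08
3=3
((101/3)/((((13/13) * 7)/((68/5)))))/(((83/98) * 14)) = 6868/1245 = 5.52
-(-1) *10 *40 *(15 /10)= 600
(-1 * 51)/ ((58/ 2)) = -51/ 29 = -1.76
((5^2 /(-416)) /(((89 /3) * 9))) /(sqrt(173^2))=-25 /19215456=-0.00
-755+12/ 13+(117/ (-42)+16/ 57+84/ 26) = -753.35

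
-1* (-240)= 240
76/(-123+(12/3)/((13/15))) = -52/81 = -0.64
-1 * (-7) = 7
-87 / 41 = -2.12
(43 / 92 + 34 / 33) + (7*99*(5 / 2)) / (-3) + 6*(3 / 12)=-1744189 / 3036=-574.50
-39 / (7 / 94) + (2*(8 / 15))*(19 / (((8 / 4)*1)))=-53926 / 105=-513.58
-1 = -1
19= 19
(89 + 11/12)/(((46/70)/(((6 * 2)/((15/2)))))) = 15106/69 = 218.93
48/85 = 0.56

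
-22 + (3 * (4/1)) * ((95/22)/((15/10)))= 138/11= 12.55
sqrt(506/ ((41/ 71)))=sqrt(1472966)/ 41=29.60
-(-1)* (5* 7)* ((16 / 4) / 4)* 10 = 350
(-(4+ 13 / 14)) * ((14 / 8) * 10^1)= -345 / 4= -86.25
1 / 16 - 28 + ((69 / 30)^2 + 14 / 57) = -510763 / 22800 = -22.40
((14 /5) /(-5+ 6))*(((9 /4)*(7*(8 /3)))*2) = 1176 /5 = 235.20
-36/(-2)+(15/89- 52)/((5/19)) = -79637/445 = -178.96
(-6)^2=36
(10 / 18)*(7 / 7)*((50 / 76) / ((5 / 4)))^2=500 / 3249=0.15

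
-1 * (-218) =218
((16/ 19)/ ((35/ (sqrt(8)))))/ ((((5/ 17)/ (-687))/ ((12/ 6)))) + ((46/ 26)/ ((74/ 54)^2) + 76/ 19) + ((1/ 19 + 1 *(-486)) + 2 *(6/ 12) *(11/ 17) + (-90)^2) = 43800985221/ 5748431 - 747456 *sqrt(2)/ 3325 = 7301.73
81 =81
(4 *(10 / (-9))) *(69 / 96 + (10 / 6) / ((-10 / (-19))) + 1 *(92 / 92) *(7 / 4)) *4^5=-692480 / 27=-25647.41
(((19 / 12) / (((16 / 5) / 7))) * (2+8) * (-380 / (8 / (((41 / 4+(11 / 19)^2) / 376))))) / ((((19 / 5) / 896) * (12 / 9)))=-8190.49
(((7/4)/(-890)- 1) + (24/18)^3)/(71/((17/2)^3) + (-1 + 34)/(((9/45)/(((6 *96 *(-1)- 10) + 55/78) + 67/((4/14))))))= -8400753439/355336803459720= -0.00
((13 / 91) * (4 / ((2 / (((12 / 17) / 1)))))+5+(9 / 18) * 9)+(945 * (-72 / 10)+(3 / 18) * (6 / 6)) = -2425505 / 357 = -6794.13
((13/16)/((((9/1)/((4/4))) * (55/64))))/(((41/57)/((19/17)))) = 18772/115005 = 0.16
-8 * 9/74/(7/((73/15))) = -876/1295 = -0.68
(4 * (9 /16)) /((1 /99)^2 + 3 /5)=441045 /117632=3.75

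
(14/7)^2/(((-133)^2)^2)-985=-985.00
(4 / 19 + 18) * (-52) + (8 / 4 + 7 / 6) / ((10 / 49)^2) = -9928439 / 11400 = -870.92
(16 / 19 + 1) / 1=35 / 19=1.84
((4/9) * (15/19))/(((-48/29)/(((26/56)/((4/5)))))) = -9425/76608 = -0.12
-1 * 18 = -18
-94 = -94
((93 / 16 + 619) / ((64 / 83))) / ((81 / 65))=53933815 / 82944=650.24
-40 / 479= -0.08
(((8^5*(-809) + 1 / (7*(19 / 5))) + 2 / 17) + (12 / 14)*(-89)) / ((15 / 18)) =-359626359378 / 11305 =-31811265.76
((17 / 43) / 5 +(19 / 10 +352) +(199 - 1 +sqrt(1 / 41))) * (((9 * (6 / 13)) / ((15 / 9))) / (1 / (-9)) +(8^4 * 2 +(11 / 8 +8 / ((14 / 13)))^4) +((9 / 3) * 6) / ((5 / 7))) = 1815635141085 * sqrt(41) / 5241786368 +86188563274333167 / 10994966528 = 7841128.82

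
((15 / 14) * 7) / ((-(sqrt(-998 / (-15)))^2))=-225 / 1996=-0.11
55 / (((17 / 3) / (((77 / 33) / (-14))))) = -55 / 34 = -1.62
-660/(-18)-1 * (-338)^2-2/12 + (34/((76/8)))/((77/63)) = -47737511/418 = -114204.57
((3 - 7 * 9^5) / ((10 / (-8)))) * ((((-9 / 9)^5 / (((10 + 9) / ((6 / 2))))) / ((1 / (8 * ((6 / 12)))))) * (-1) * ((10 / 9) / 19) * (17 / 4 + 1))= 23147040 / 361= 64119.22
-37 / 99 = -0.37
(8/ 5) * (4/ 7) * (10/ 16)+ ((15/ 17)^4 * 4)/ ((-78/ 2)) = 3870592/ 7600411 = 0.51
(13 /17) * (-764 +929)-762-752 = -23593 /17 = -1387.82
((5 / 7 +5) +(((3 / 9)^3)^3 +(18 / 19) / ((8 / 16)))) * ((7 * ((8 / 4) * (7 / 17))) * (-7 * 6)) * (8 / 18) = -15616753936 / 19072827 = -818.80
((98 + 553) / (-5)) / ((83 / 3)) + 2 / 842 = -4.70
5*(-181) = -905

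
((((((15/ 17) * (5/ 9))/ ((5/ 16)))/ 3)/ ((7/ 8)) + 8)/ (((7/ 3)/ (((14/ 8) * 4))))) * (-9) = -27624/ 119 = -232.13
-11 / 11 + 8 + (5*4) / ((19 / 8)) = 293 / 19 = 15.42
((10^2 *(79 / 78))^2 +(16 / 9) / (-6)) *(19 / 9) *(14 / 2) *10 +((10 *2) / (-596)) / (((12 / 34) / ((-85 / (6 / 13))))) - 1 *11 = 37102456741163 / 24475932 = 1515875.14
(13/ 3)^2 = 169/ 9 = 18.78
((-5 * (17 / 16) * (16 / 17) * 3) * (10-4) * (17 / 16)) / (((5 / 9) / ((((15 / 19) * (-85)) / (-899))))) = -1755675 / 136648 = -12.85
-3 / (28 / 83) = -249 / 28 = -8.89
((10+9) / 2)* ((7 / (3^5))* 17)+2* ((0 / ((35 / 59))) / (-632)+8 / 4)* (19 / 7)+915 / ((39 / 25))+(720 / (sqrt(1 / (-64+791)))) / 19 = 26626169 / 44226+720* sqrt(727) / 19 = 1623.80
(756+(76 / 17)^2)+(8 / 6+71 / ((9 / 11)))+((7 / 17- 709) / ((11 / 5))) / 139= 3427238303 / 3976929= 861.78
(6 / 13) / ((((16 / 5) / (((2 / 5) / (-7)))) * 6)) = -1 / 728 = -0.00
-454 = -454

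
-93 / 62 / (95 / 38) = -3 / 5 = -0.60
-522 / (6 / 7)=-609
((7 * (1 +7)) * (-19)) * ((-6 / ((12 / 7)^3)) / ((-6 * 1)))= -211.20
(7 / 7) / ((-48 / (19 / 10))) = -0.04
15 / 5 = 3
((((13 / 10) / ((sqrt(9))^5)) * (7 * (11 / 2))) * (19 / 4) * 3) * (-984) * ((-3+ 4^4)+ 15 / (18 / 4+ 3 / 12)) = -199746547 / 270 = -739802.03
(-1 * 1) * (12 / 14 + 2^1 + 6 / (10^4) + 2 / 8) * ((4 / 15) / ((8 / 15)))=-108771 / 70000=-1.55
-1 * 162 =-162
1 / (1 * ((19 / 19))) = 1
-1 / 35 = -0.03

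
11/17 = 0.65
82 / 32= 41 / 16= 2.56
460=460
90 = 90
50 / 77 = 0.65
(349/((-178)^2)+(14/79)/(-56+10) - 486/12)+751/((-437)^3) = -8458429108570215/208886997183308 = -40.49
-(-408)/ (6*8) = 17/ 2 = 8.50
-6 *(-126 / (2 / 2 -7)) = -126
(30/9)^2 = 100/9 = 11.11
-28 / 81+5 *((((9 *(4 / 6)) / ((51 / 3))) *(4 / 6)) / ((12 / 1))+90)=619309 / 1377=449.75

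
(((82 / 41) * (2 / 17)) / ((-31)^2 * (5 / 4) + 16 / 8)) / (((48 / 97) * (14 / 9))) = 291 / 1145494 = 0.00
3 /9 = 1 /3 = 0.33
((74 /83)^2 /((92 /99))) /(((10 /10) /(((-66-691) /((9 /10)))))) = -113996630 /158447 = -719.46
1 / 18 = 0.06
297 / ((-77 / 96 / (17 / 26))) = -22032 / 91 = -242.11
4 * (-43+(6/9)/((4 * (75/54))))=-4288/25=-171.52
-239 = -239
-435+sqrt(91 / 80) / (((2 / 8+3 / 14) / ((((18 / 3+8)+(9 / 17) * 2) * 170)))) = -435+3584 * sqrt(455) / 13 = 5445.72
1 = 1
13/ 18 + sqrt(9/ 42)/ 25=sqrt(42)/ 350 + 13/ 18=0.74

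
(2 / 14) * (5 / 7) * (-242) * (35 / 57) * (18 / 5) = -7260 / 133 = -54.59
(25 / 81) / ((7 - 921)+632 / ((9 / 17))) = 25 / 22662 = 0.00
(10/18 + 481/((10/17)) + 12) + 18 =76343/90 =848.26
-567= -567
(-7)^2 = 49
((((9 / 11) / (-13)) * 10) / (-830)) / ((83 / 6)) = 54 / 985127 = 0.00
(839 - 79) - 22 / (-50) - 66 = 17361 / 25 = 694.44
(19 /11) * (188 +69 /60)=71877 /220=326.71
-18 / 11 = -1.64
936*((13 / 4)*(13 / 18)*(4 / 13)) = 676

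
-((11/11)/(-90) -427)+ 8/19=730909/1710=427.43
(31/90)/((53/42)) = 0.27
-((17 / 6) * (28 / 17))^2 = -196 / 9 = -21.78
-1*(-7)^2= -49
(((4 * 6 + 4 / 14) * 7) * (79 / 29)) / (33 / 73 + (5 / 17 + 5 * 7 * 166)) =8333315 / 104561472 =0.08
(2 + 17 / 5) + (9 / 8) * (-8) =-18 / 5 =-3.60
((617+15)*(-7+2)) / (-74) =42.70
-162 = -162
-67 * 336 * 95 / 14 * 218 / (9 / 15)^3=-1387570000 / 9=-154174444.44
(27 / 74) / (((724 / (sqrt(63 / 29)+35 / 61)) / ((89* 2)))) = 84105 / 1634068+7209* sqrt(203) / 776852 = 0.18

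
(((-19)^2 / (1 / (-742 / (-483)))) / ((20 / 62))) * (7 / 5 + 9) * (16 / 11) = 493478336 / 18975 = 26006.76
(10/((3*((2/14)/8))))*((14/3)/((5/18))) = 3136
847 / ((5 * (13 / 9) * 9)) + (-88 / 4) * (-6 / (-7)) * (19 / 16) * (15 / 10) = -74833 / 3640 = -20.56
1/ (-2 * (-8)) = 1/ 16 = 0.06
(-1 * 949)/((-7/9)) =8541/7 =1220.14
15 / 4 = 3.75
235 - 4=231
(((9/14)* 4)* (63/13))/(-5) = -162/65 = -2.49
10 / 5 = 2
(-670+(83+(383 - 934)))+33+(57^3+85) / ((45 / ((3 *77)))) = 14249831 / 15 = 949988.73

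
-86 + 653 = 567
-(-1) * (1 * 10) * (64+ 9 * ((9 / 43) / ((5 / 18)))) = 30436 / 43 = 707.81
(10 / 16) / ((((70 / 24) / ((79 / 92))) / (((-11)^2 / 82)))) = 28677 / 105616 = 0.27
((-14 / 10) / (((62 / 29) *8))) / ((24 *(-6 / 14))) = 1421 / 178560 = 0.01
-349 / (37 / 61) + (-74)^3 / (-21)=14546219 / 777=18721.00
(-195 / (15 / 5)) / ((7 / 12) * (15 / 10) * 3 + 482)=-520 / 3877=-0.13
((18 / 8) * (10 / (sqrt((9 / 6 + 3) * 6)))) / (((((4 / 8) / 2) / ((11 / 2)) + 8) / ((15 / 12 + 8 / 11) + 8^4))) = 901555 * sqrt(3) / 708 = 2205.56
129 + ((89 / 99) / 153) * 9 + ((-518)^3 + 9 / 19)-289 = -4444546911346 / 31977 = -138991991.47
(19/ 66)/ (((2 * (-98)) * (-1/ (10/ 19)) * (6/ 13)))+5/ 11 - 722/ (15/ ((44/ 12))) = -176.03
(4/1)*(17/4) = 17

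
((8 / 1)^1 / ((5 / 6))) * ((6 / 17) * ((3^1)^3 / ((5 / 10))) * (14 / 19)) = 217728 / 1615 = 134.82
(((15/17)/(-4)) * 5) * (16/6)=-50/17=-2.94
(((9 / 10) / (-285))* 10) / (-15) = 1 / 475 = 0.00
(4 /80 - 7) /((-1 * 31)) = 139 /620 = 0.22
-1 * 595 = -595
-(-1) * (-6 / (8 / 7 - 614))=7 / 715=0.01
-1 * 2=-2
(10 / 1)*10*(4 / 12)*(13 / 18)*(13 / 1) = 8450 / 27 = 312.96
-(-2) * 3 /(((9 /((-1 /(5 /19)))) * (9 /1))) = -38 /135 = -0.28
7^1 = 7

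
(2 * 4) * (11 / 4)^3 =166.38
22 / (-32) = -11 / 16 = -0.69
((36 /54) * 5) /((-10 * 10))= -0.03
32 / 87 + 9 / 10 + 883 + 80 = 838913 / 870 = 964.27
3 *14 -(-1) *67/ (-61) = 2495/ 61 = 40.90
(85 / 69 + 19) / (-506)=-698 / 17457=-0.04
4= 4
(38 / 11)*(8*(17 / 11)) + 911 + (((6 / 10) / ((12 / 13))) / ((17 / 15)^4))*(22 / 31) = 953.99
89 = 89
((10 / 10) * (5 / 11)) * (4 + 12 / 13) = 320 / 143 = 2.24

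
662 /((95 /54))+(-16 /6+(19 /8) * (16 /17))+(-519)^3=-677321228297 /4845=-139797983.14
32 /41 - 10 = -378 /41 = -9.22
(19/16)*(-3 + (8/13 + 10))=1881/208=9.04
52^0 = 1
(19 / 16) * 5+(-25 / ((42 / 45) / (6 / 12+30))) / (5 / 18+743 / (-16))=17596255 / 744464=23.64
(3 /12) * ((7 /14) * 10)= 5 /4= 1.25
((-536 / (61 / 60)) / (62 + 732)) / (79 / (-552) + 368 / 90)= -133142400 / 791193607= -0.17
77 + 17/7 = 556/7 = 79.43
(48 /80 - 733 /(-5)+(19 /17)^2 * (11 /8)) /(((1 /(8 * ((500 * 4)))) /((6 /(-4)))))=-3574021.45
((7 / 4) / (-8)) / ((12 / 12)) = -7 / 32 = -0.22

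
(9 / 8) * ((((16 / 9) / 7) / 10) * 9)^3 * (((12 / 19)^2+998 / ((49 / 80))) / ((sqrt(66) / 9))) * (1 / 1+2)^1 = 74725535232 * sqrt(66) / 8342574625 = 72.77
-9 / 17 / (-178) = 9 / 3026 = 0.00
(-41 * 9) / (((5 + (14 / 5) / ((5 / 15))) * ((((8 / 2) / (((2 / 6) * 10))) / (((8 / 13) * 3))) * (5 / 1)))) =-7380 / 871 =-8.47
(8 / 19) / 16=1 / 38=0.03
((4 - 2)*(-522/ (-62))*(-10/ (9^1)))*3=-1740/ 31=-56.13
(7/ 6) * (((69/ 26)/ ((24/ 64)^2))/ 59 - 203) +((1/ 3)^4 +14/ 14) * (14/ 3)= -86382331/ 372762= -231.74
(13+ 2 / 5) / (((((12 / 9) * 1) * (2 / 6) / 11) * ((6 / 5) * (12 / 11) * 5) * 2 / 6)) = 24321 / 160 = 152.01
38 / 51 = 0.75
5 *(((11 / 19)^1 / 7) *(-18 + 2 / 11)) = -140 / 19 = -7.37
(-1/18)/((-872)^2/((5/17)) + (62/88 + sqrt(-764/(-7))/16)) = -583934517320/27173692603242119271 + 12100 * sqrt(1337)/81521077809726357813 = -0.00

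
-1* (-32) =32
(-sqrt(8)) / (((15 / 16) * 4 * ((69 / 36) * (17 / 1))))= -32 * sqrt(2) / 1955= -0.02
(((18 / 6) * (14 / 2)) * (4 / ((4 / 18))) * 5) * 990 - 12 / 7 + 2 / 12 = 1871098.45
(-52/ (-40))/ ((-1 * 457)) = -13/ 4570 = -0.00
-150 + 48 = -102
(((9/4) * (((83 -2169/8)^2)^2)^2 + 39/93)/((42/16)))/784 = 7343383387865449903168899607/4281411305472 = 1715178212025552.12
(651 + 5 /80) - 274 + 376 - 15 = 11809 /16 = 738.06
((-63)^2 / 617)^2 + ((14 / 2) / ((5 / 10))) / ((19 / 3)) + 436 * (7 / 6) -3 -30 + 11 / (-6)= 22455448895 / 43398546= 517.42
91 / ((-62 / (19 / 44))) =-1729 / 2728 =-0.63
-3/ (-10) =3/ 10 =0.30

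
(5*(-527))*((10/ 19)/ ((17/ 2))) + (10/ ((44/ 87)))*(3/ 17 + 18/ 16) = -7812295/ 56848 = -137.42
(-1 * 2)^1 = -2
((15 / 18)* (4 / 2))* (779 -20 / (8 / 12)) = 3745 / 3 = 1248.33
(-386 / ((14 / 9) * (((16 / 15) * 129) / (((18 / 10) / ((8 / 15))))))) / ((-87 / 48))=234495 / 69832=3.36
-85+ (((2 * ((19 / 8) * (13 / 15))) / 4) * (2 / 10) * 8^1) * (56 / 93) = -585959 / 6975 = -84.01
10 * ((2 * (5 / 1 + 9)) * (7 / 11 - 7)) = -19600 / 11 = -1781.82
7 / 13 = 0.54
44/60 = 11/15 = 0.73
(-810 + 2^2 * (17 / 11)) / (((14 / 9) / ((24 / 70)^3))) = -20.83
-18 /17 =-1.06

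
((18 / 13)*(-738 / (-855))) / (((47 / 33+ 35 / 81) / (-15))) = -1972674 / 204269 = -9.66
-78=-78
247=247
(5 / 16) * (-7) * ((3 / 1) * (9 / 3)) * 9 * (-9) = 25515 / 16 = 1594.69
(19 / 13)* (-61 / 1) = -1159 / 13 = -89.15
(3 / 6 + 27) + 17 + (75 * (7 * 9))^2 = 44651339 / 2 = 22325669.50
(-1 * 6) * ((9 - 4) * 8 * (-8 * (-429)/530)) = -82368/53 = -1554.11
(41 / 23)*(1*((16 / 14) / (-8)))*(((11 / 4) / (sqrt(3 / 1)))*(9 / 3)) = -451*sqrt(3) / 644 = -1.21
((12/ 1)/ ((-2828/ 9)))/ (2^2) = -27/ 2828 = -0.01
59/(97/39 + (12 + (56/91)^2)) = 29913/7537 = 3.97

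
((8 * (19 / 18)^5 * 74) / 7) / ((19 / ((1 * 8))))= 46.66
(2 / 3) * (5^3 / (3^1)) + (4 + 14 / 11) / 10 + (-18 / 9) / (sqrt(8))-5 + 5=14011 / 495-sqrt(2) / 2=27.60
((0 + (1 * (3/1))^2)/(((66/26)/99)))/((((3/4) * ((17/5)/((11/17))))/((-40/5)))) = -205920/289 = -712.53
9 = 9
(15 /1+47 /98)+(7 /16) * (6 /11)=67777 /4312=15.72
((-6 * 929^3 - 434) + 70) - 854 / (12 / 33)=-9621186493 / 2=-4810593246.50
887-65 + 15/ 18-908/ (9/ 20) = -21509/ 18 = -1194.94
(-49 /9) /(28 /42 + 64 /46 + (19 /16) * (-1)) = -18032 /2883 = -6.25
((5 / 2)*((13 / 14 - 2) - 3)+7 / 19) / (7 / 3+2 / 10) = -78285 / 20216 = -3.87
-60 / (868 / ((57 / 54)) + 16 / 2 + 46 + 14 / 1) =-285 / 4229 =-0.07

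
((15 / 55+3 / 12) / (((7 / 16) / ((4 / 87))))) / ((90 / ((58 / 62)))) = 184 / 322245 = 0.00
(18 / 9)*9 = 18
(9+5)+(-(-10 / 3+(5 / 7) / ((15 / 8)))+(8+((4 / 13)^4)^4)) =24.95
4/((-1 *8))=-1/2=-0.50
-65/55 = -13/11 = -1.18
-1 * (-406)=406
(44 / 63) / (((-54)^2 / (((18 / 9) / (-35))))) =-22 / 1607445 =-0.00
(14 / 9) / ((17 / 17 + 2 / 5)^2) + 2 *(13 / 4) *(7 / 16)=7333 / 2016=3.64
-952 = -952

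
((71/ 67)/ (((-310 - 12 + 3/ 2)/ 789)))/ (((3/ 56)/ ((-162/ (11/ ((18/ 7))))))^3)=52678585301925888/ 57162457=921559150.30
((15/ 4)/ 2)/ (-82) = -15/ 656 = -0.02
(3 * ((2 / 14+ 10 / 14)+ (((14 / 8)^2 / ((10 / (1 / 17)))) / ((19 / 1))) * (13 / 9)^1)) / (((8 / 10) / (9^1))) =8385537 / 289408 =28.97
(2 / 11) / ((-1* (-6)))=1 / 33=0.03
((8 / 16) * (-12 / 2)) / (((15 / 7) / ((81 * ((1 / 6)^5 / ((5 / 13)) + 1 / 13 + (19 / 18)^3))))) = -13303409 / 93600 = -142.13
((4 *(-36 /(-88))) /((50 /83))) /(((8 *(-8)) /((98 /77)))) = -5229 /96800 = -0.05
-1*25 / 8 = -25 / 8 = -3.12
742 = 742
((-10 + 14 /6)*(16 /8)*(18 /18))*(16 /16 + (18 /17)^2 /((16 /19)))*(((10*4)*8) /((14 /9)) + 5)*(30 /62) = -3644.69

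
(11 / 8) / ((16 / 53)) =583 / 128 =4.55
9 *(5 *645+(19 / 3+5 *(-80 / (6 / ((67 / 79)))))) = 2257278 / 79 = 28573.14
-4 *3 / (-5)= 2.40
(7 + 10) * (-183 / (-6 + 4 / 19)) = 59109 / 110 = 537.35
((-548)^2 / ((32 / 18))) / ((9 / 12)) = 225228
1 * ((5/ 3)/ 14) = 5/ 42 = 0.12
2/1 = 2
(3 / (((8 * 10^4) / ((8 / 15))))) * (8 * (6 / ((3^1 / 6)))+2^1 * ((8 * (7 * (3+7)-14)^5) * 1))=550731782 / 3125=176234.17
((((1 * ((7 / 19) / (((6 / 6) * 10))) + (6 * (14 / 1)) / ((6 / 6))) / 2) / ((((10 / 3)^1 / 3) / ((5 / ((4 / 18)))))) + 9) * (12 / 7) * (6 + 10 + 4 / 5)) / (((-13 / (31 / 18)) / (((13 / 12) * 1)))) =-13505739 / 3800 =-3554.14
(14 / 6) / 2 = 1.17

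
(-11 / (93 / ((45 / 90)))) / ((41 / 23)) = -253 / 7626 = -0.03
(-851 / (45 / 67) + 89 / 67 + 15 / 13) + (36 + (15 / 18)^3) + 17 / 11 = -12690543523 / 10347480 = -1226.44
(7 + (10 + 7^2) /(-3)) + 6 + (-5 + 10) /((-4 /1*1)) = -95 /12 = -7.92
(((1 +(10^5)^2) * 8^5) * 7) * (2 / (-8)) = -573440000057344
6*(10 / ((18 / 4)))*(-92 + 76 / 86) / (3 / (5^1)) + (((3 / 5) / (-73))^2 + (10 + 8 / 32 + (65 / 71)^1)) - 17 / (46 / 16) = -226713309924623 / 112259115300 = -2019.55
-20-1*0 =-20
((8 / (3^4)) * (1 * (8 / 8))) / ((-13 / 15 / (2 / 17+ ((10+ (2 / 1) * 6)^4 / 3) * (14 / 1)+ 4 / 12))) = -743372680 / 5967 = -124580.64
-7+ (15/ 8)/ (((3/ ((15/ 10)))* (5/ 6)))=-47/ 8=-5.88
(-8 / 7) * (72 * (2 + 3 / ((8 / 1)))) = -1368 / 7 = -195.43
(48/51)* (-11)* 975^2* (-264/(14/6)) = 132509520000/119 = 1113525378.15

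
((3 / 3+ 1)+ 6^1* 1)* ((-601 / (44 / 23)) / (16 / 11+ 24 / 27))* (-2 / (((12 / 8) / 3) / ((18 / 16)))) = 1119663 / 232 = 4826.13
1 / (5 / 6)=1.20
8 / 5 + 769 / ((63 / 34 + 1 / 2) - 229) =-34541 / 19265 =-1.79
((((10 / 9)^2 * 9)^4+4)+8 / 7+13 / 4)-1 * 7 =2800255879 / 183708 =15242.97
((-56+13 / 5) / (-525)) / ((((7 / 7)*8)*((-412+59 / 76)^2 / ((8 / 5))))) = 514064 / 4273281289375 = 0.00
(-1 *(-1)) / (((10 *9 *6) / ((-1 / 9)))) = -1 / 4860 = -0.00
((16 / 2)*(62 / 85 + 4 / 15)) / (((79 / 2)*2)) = 2032 / 20145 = 0.10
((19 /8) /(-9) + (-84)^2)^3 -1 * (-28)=131106576764009141 /373248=351258618302.06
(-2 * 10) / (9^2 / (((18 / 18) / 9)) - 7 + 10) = -5 / 183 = -0.03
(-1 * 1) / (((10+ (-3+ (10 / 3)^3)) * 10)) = -27 / 11890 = -0.00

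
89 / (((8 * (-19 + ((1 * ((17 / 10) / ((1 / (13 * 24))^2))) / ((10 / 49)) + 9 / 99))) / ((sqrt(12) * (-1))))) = -0.00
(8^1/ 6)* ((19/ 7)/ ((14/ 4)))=1.03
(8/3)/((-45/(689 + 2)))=-5528/135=-40.95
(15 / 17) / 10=3 / 34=0.09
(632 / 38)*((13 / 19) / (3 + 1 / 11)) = 22594 / 6137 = 3.68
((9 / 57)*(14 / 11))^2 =1764 / 43681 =0.04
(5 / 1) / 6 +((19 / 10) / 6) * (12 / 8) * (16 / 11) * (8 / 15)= 661 / 550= 1.20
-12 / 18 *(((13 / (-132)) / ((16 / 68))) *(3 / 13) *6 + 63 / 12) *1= -137 / 44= -3.11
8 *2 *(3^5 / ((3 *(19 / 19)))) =1296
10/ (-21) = -10/ 21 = -0.48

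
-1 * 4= -4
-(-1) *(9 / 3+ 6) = 9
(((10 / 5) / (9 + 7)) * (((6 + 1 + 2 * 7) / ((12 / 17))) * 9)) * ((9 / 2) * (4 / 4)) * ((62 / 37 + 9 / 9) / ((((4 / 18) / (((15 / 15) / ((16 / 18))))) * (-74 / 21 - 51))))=-1623197961 / 43381760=-37.42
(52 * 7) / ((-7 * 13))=-4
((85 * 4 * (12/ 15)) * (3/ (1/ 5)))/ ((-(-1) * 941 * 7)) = 4080/ 6587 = 0.62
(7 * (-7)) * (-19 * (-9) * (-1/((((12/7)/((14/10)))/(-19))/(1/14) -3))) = -371469/173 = -2147.22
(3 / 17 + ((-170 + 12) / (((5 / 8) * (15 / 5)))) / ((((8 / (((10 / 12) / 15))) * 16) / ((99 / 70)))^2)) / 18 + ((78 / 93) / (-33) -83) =-2607851593845523 / 31413989376000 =-83.02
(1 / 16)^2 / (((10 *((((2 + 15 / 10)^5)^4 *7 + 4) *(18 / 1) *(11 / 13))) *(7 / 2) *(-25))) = -26624 / 48384035476577808690375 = -0.00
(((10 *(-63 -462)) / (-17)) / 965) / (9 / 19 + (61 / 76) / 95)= 7581000 / 11421161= 0.66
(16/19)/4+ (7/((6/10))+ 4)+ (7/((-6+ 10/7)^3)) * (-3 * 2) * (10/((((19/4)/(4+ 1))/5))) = 4554565/116736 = 39.02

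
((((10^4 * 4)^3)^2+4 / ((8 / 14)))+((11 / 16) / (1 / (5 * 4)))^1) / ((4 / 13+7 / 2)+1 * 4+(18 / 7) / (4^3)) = 11927552000000000000000000060424 / 22853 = 521924998906051721874589800.00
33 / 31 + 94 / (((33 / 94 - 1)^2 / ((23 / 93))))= 19471811 / 346053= 56.27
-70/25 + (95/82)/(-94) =-108387/38540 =-2.81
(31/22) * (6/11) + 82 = 10015/121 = 82.77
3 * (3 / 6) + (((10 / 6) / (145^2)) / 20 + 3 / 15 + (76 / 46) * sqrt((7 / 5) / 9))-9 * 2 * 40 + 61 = -165836789 / 252300 + 38 * sqrt(35) / 345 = -656.65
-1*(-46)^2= -2116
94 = 94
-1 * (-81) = 81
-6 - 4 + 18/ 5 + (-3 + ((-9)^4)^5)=60788327295284643958/ 5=12157665459056928791.60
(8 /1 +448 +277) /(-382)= -733 /382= -1.92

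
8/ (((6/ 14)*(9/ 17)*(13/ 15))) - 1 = 4643/ 117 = 39.68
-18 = -18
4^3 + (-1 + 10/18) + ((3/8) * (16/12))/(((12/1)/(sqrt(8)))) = sqrt(2)/12 + 572/9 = 63.67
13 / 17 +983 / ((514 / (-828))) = -6915013 / 4369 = -1582.75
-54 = -54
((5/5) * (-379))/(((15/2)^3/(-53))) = 160696/3375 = 47.61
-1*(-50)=50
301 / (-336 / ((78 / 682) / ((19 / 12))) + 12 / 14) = -82173 / 1269650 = -0.06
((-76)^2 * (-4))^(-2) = 1 / 533794816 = 0.00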